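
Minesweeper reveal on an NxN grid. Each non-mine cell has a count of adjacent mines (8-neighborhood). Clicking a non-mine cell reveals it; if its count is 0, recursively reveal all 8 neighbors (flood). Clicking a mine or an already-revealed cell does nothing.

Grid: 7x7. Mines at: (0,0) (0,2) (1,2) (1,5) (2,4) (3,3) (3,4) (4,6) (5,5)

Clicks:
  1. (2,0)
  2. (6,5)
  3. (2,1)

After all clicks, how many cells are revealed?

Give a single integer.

Answer: 24

Derivation:
Click 1 (2,0) count=0: revealed 23 new [(1,0) (1,1) (2,0) (2,1) (2,2) (3,0) (3,1) (3,2) (4,0) (4,1) (4,2) (4,3) (4,4) (5,0) (5,1) (5,2) (5,3) (5,4) (6,0) (6,1) (6,2) (6,3) (6,4)] -> total=23
Click 2 (6,5) count=1: revealed 1 new [(6,5)] -> total=24
Click 3 (2,1) count=1: revealed 0 new [(none)] -> total=24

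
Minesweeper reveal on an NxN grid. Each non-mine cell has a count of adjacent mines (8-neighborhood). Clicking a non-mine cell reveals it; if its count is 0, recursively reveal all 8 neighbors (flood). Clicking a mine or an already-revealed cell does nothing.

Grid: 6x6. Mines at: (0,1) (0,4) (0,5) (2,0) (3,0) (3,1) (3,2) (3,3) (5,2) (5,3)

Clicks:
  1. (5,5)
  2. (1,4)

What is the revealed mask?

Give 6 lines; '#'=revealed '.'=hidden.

Answer: ......
....##
....##
....##
....##
....##

Derivation:
Click 1 (5,5) count=0: revealed 10 new [(1,4) (1,5) (2,4) (2,5) (3,4) (3,5) (4,4) (4,5) (5,4) (5,5)] -> total=10
Click 2 (1,4) count=2: revealed 0 new [(none)] -> total=10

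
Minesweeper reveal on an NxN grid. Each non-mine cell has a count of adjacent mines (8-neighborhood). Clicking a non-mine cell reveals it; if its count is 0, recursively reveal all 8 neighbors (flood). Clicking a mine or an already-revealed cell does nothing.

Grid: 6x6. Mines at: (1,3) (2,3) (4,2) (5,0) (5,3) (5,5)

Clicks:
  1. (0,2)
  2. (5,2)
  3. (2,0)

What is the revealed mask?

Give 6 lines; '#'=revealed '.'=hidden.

Click 1 (0,2) count=1: revealed 1 new [(0,2)] -> total=1
Click 2 (5,2) count=2: revealed 1 new [(5,2)] -> total=2
Click 3 (2,0) count=0: revealed 13 new [(0,0) (0,1) (1,0) (1,1) (1,2) (2,0) (2,1) (2,2) (3,0) (3,1) (3,2) (4,0) (4,1)] -> total=15

Answer: ###...
###...
###...
###...
##....
..#...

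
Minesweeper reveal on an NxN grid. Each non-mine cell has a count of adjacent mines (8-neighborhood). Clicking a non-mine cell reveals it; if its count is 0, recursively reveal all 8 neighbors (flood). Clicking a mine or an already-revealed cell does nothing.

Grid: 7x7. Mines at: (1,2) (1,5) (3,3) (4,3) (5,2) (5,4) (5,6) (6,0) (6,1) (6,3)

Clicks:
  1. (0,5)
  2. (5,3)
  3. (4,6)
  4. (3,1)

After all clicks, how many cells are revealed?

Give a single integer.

Click 1 (0,5) count=1: revealed 1 new [(0,5)] -> total=1
Click 2 (5,3) count=4: revealed 1 new [(5,3)] -> total=2
Click 3 (4,6) count=1: revealed 1 new [(4,6)] -> total=3
Click 4 (3,1) count=0: revealed 15 new [(0,0) (0,1) (1,0) (1,1) (2,0) (2,1) (2,2) (3,0) (3,1) (3,2) (4,0) (4,1) (4,2) (5,0) (5,1)] -> total=18

Answer: 18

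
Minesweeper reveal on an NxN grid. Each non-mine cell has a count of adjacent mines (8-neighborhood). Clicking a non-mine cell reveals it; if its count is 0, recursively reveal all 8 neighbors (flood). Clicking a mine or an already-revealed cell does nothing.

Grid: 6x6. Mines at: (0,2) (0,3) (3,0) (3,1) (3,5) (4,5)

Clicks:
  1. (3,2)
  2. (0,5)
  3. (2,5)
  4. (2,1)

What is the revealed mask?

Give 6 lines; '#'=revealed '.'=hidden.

Click 1 (3,2) count=1: revealed 1 new [(3,2)] -> total=1
Click 2 (0,5) count=0: revealed 6 new [(0,4) (0,5) (1,4) (1,5) (2,4) (2,5)] -> total=7
Click 3 (2,5) count=1: revealed 0 new [(none)] -> total=7
Click 4 (2,1) count=2: revealed 1 new [(2,1)] -> total=8

Answer: ....##
....##
.#..##
..#...
......
......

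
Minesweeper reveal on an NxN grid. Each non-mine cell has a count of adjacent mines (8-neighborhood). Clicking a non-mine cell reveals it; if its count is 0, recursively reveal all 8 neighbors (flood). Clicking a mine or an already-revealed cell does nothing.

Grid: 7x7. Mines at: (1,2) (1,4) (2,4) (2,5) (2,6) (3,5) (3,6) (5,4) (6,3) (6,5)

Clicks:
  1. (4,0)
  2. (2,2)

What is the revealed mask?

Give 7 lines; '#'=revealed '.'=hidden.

Click 1 (4,0) count=0: revealed 23 new [(0,0) (0,1) (1,0) (1,1) (2,0) (2,1) (2,2) (2,3) (3,0) (3,1) (3,2) (3,3) (4,0) (4,1) (4,2) (4,3) (5,0) (5,1) (5,2) (5,3) (6,0) (6,1) (6,2)] -> total=23
Click 2 (2,2) count=1: revealed 0 new [(none)] -> total=23

Answer: ##.....
##.....
####...
####...
####...
####...
###....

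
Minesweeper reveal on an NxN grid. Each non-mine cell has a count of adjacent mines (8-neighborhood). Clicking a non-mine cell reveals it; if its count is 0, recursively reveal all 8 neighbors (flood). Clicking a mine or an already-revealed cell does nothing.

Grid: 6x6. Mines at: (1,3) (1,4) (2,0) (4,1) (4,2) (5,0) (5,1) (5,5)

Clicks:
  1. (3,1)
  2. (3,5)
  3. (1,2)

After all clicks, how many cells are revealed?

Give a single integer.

Answer: 11

Derivation:
Click 1 (3,1) count=3: revealed 1 new [(3,1)] -> total=1
Click 2 (3,5) count=0: revealed 9 new [(2,3) (2,4) (2,5) (3,3) (3,4) (3,5) (4,3) (4,4) (4,5)] -> total=10
Click 3 (1,2) count=1: revealed 1 new [(1,2)] -> total=11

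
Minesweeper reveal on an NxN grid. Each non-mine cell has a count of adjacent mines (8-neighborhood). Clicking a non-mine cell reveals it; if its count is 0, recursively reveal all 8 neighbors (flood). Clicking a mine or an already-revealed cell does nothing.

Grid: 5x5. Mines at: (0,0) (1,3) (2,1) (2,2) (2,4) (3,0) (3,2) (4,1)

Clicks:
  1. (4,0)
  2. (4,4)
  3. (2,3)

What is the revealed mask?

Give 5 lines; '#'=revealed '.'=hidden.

Answer: .....
.....
...#.
...##
#..##

Derivation:
Click 1 (4,0) count=2: revealed 1 new [(4,0)] -> total=1
Click 2 (4,4) count=0: revealed 4 new [(3,3) (3,4) (4,3) (4,4)] -> total=5
Click 3 (2,3) count=4: revealed 1 new [(2,3)] -> total=6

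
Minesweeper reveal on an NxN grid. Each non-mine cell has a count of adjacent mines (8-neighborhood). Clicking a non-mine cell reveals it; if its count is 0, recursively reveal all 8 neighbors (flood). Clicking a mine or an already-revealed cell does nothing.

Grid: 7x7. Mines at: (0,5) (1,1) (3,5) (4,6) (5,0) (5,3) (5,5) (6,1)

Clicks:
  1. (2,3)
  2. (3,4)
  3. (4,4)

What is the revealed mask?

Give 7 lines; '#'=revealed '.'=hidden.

Click 1 (2,3) count=0: revealed 21 new [(0,2) (0,3) (0,4) (1,2) (1,3) (1,4) (2,0) (2,1) (2,2) (2,3) (2,4) (3,0) (3,1) (3,2) (3,3) (3,4) (4,0) (4,1) (4,2) (4,3) (4,4)] -> total=21
Click 2 (3,4) count=1: revealed 0 new [(none)] -> total=21
Click 3 (4,4) count=3: revealed 0 new [(none)] -> total=21

Answer: ..###..
..###..
#####..
#####..
#####..
.......
.......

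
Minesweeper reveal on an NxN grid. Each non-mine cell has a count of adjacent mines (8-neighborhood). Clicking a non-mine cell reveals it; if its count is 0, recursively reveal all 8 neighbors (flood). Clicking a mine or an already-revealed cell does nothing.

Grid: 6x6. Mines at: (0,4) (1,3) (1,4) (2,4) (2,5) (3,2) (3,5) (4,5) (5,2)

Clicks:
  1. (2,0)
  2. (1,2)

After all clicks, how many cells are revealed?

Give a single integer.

Answer: 15

Derivation:
Click 1 (2,0) count=0: revealed 15 new [(0,0) (0,1) (0,2) (1,0) (1,1) (1,2) (2,0) (2,1) (2,2) (3,0) (3,1) (4,0) (4,1) (5,0) (5,1)] -> total=15
Click 2 (1,2) count=1: revealed 0 new [(none)] -> total=15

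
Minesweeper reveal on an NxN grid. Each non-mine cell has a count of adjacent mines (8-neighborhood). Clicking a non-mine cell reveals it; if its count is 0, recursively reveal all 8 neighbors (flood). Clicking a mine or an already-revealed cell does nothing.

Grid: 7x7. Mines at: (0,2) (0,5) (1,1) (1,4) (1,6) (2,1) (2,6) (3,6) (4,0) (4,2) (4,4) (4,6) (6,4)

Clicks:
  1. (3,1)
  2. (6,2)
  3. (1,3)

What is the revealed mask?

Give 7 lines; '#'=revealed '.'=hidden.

Click 1 (3,1) count=3: revealed 1 new [(3,1)] -> total=1
Click 2 (6,2) count=0: revealed 8 new [(5,0) (5,1) (5,2) (5,3) (6,0) (6,1) (6,2) (6,3)] -> total=9
Click 3 (1,3) count=2: revealed 1 new [(1,3)] -> total=10

Answer: .......
...#...
.......
.#.....
.......
####...
####...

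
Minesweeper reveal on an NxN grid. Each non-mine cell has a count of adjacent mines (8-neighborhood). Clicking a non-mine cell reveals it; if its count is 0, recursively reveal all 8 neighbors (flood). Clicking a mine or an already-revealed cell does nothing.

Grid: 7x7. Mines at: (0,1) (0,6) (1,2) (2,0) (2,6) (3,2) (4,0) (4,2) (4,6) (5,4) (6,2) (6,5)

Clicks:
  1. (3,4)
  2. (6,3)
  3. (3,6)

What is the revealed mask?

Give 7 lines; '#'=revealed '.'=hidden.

Answer: ...###.
...###.
...###.
...####
...###.
.......
...#...

Derivation:
Click 1 (3,4) count=0: revealed 15 new [(0,3) (0,4) (0,5) (1,3) (1,4) (1,5) (2,3) (2,4) (2,5) (3,3) (3,4) (3,5) (4,3) (4,4) (4,5)] -> total=15
Click 2 (6,3) count=2: revealed 1 new [(6,3)] -> total=16
Click 3 (3,6) count=2: revealed 1 new [(3,6)] -> total=17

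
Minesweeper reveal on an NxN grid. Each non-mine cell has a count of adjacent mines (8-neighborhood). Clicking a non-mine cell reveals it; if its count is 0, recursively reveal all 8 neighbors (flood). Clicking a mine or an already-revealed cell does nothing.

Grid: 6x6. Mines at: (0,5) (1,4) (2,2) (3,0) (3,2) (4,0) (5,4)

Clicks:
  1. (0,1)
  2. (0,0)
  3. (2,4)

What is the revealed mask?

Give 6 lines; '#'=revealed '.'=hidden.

Answer: ####..
####..
##..#.
......
......
......

Derivation:
Click 1 (0,1) count=0: revealed 10 new [(0,0) (0,1) (0,2) (0,3) (1,0) (1,1) (1,2) (1,3) (2,0) (2,1)] -> total=10
Click 2 (0,0) count=0: revealed 0 new [(none)] -> total=10
Click 3 (2,4) count=1: revealed 1 new [(2,4)] -> total=11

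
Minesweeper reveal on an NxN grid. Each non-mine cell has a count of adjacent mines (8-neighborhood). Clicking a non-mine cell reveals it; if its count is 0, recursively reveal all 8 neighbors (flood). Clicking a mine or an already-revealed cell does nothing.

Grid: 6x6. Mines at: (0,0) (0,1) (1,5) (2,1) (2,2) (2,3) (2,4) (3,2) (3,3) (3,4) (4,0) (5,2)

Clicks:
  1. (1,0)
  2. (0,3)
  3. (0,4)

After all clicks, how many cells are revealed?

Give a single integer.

Answer: 7

Derivation:
Click 1 (1,0) count=3: revealed 1 new [(1,0)] -> total=1
Click 2 (0,3) count=0: revealed 6 new [(0,2) (0,3) (0,4) (1,2) (1,3) (1,4)] -> total=7
Click 3 (0,4) count=1: revealed 0 new [(none)] -> total=7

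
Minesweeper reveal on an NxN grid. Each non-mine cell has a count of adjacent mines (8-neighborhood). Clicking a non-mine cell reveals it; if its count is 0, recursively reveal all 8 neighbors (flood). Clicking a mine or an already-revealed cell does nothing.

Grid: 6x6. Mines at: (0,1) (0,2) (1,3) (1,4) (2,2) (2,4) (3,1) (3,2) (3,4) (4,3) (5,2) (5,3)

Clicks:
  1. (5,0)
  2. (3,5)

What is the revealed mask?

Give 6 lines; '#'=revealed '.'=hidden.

Answer: ......
......
......
.....#
##....
##....

Derivation:
Click 1 (5,0) count=0: revealed 4 new [(4,0) (4,1) (5,0) (5,1)] -> total=4
Click 2 (3,5) count=2: revealed 1 new [(3,5)] -> total=5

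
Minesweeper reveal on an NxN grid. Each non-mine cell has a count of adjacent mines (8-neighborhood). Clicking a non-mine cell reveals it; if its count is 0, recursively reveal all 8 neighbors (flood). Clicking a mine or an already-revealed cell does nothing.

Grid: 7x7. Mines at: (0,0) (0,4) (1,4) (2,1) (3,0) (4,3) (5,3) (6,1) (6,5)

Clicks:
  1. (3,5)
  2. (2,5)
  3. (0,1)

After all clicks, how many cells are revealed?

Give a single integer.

Answer: 17

Derivation:
Click 1 (3,5) count=0: revealed 16 new [(0,5) (0,6) (1,5) (1,6) (2,4) (2,5) (2,6) (3,4) (3,5) (3,6) (4,4) (4,5) (4,6) (5,4) (5,5) (5,6)] -> total=16
Click 2 (2,5) count=1: revealed 0 new [(none)] -> total=16
Click 3 (0,1) count=1: revealed 1 new [(0,1)] -> total=17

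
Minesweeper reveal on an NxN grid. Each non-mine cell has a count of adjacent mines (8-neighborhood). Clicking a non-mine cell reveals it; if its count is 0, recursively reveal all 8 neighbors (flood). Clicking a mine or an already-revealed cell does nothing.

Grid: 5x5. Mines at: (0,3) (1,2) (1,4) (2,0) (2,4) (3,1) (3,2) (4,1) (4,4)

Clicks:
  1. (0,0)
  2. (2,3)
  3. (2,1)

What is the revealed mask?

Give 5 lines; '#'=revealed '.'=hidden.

Click 1 (0,0) count=0: revealed 4 new [(0,0) (0,1) (1,0) (1,1)] -> total=4
Click 2 (2,3) count=4: revealed 1 new [(2,3)] -> total=5
Click 3 (2,1) count=4: revealed 1 new [(2,1)] -> total=6

Answer: ##...
##...
.#.#.
.....
.....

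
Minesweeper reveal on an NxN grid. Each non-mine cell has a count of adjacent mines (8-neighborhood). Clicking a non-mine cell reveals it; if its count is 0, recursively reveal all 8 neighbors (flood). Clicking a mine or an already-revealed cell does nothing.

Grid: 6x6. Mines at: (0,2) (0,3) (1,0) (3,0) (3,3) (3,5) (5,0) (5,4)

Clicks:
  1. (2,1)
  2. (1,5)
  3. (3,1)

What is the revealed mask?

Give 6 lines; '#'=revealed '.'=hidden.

Click 1 (2,1) count=2: revealed 1 new [(2,1)] -> total=1
Click 2 (1,5) count=0: revealed 6 new [(0,4) (0,5) (1,4) (1,5) (2,4) (2,5)] -> total=7
Click 3 (3,1) count=1: revealed 1 new [(3,1)] -> total=8

Answer: ....##
....##
.#..##
.#....
......
......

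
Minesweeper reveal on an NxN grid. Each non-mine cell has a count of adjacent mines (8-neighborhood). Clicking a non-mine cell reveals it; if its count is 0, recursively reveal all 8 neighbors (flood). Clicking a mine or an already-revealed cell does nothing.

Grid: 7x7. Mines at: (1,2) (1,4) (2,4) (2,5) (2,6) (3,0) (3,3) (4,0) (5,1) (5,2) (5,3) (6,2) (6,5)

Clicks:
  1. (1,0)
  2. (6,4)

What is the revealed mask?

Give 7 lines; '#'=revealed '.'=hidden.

Click 1 (1,0) count=0: revealed 6 new [(0,0) (0,1) (1,0) (1,1) (2,0) (2,1)] -> total=6
Click 2 (6,4) count=2: revealed 1 new [(6,4)] -> total=7

Answer: ##.....
##.....
##.....
.......
.......
.......
....#..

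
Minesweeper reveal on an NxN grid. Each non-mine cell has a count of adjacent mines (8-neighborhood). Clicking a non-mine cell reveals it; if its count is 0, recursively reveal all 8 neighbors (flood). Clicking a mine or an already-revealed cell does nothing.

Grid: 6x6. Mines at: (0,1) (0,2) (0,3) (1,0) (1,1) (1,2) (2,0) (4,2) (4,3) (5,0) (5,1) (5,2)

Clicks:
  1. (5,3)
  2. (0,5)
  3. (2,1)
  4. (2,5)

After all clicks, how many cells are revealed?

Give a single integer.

Click 1 (5,3) count=3: revealed 1 new [(5,3)] -> total=1
Click 2 (0,5) count=0: revealed 15 new [(0,4) (0,5) (1,3) (1,4) (1,5) (2,3) (2,4) (2,5) (3,3) (3,4) (3,5) (4,4) (4,5) (5,4) (5,5)] -> total=16
Click 3 (2,1) count=4: revealed 1 new [(2,1)] -> total=17
Click 4 (2,5) count=0: revealed 0 new [(none)] -> total=17

Answer: 17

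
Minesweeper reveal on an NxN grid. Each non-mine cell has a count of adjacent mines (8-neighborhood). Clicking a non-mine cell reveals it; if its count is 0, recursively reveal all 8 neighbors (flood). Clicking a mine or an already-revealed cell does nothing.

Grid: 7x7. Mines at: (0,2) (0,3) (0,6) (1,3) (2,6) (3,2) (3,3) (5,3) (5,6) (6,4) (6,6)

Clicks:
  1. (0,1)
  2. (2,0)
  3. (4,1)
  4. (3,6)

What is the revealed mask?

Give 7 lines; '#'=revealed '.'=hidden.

Answer: ##.....
##.....
##.....
##....#
###....
###....
###....

Derivation:
Click 1 (0,1) count=1: revealed 1 new [(0,1)] -> total=1
Click 2 (2,0) count=0: revealed 16 new [(0,0) (1,0) (1,1) (2,0) (2,1) (3,0) (3,1) (4,0) (4,1) (4,2) (5,0) (5,1) (5,2) (6,0) (6,1) (6,2)] -> total=17
Click 3 (4,1) count=1: revealed 0 new [(none)] -> total=17
Click 4 (3,6) count=1: revealed 1 new [(3,6)] -> total=18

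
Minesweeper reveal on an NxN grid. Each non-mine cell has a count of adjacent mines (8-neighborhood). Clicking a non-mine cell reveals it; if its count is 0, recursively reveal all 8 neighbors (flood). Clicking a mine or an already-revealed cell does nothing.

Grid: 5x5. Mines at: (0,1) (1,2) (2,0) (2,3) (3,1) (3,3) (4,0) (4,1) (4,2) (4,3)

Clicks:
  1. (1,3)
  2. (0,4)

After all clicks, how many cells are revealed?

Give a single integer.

Answer: 4

Derivation:
Click 1 (1,3) count=2: revealed 1 new [(1,3)] -> total=1
Click 2 (0,4) count=0: revealed 3 new [(0,3) (0,4) (1,4)] -> total=4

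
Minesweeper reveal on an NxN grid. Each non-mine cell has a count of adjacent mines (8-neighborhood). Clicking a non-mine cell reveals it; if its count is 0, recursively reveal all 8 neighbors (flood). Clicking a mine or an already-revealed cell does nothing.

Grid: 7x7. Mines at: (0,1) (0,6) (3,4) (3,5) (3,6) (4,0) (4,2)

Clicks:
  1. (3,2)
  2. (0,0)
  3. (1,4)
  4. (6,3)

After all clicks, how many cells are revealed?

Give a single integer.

Click 1 (3,2) count=1: revealed 1 new [(3,2)] -> total=1
Click 2 (0,0) count=1: revealed 1 new [(0,0)] -> total=2
Click 3 (1,4) count=0: revealed 19 new [(0,2) (0,3) (0,4) (0,5) (1,0) (1,1) (1,2) (1,3) (1,4) (1,5) (2,0) (2,1) (2,2) (2,3) (2,4) (2,5) (3,0) (3,1) (3,3)] -> total=21
Click 4 (6,3) count=0: revealed 18 new [(4,3) (4,4) (4,5) (4,6) (5,0) (5,1) (5,2) (5,3) (5,4) (5,5) (5,6) (6,0) (6,1) (6,2) (6,3) (6,4) (6,5) (6,6)] -> total=39

Answer: 39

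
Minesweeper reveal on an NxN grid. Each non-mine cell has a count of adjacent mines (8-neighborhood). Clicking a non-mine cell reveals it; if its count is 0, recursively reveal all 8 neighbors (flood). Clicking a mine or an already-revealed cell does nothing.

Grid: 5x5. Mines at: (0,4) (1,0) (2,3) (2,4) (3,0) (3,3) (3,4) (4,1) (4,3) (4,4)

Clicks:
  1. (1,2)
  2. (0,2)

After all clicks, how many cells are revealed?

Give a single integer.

Answer: 6

Derivation:
Click 1 (1,2) count=1: revealed 1 new [(1,2)] -> total=1
Click 2 (0,2) count=0: revealed 5 new [(0,1) (0,2) (0,3) (1,1) (1,3)] -> total=6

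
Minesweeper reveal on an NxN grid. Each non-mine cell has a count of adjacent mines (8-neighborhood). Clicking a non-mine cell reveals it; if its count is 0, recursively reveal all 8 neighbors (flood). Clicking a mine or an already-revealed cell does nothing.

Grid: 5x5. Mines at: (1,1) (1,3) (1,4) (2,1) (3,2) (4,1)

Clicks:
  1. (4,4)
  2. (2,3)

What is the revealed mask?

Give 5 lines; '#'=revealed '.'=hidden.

Answer: .....
.....
...##
...##
...##

Derivation:
Click 1 (4,4) count=0: revealed 6 new [(2,3) (2,4) (3,3) (3,4) (4,3) (4,4)] -> total=6
Click 2 (2,3) count=3: revealed 0 new [(none)] -> total=6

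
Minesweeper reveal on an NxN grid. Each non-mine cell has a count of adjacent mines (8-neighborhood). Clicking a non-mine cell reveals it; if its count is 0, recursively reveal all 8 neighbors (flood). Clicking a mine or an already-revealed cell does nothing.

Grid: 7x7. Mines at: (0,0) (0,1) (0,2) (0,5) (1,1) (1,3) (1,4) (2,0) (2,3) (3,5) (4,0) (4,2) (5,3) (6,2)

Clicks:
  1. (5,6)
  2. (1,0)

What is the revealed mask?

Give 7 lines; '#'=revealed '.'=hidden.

Answer: .......
#......
.......
.......
....###
....###
....###

Derivation:
Click 1 (5,6) count=0: revealed 9 new [(4,4) (4,5) (4,6) (5,4) (5,5) (5,6) (6,4) (6,5) (6,6)] -> total=9
Click 2 (1,0) count=4: revealed 1 new [(1,0)] -> total=10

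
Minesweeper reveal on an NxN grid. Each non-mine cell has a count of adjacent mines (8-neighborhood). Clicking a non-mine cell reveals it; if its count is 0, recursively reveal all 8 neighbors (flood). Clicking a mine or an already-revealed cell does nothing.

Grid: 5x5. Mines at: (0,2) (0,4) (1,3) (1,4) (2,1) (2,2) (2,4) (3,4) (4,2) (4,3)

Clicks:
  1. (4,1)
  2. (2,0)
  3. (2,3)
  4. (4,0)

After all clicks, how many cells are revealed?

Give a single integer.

Answer: 6

Derivation:
Click 1 (4,1) count=1: revealed 1 new [(4,1)] -> total=1
Click 2 (2,0) count=1: revealed 1 new [(2,0)] -> total=2
Click 3 (2,3) count=5: revealed 1 new [(2,3)] -> total=3
Click 4 (4,0) count=0: revealed 3 new [(3,0) (3,1) (4,0)] -> total=6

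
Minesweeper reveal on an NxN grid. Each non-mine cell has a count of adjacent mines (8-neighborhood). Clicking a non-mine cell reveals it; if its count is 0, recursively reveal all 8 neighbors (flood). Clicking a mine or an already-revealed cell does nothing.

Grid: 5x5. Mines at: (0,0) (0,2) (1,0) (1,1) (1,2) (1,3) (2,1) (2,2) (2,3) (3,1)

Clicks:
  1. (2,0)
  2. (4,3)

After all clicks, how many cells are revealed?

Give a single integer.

Answer: 7

Derivation:
Click 1 (2,0) count=4: revealed 1 new [(2,0)] -> total=1
Click 2 (4,3) count=0: revealed 6 new [(3,2) (3,3) (3,4) (4,2) (4,3) (4,4)] -> total=7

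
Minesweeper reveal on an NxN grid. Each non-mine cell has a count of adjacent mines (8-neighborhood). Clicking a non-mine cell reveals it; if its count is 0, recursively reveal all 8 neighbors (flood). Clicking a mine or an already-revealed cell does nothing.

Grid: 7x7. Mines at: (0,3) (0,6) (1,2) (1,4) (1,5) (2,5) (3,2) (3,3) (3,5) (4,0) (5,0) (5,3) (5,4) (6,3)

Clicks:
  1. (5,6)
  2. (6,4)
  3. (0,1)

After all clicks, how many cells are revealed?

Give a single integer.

Click 1 (5,6) count=0: revealed 6 new [(4,5) (4,6) (5,5) (5,6) (6,5) (6,6)] -> total=6
Click 2 (6,4) count=3: revealed 1 new [(6,4)] -> total=7
Click 3 (0,1) count=1: revealed 1 new [(0,1)] -> total=8

Answer: 8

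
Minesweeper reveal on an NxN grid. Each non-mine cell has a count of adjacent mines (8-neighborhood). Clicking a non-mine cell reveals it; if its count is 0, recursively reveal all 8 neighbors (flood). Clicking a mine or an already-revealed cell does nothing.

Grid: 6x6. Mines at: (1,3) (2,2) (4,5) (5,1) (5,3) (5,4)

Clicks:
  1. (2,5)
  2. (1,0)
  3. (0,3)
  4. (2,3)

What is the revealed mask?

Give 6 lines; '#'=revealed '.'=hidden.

Click 1 (2,5) count=0: revealed 8 new [(0,4) (0,5) (1,4) (1,5) (2,4) (2,5) (3,4) (3,5)] -> total=8
Click 2 (1,0) count=0: revealed 12 new [(0,0) (0,1) (0,2) (1,0) (1,1) (1,2) (2,0) (2,1) (3,0) (3,1) (4,0) (4,1)] -> total=20
Click 3 (0,3) count=1: revealed 1 new [(0,3)] -> total=21
Click 4 (2,3) count=2: revealed 1 new [(2,3)] -> total=22

Answer: ######
###.##
##.###
##..##
##....
......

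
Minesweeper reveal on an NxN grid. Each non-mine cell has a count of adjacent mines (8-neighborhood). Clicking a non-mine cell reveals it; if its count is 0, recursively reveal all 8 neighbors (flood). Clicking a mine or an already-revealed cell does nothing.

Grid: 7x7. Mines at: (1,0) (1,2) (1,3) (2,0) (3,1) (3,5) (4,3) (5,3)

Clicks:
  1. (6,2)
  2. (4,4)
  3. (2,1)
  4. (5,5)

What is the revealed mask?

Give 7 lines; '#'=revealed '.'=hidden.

Click 1 (6,2) count=1: revealed 1 new [(6,2)] -> total=1
Click 2 (4,4) count=3: revealed 1 new [(4,4)] -> total=2
Click 3 (2,1) count=4: revealed 1 new [(2,1)] -> total=3
Click 4 (5,5) count=0: revealed 8 new [(4,5) (4,6) (5,4) (5,5) (5,6) (6,4) (6,5) (6,6)] -> total=11

Answer: .......
.......
.#.....
.......
....###
....###
..#.###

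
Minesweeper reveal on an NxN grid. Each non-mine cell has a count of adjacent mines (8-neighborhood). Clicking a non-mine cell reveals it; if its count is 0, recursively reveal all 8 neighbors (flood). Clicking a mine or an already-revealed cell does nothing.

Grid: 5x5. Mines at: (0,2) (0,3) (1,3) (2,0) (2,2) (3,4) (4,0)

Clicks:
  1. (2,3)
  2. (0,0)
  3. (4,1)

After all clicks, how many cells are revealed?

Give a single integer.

Click 1 (2,3) count=3: revealed 1 new [(2,3)] -> total=1
Click 2 (0,0) count=0: revealed 4 new [(0,0) (0,1) (1,0) (1,1)] -> total=5
Click 3 (4,1) count=1: revealed 1 new [(4,1)] -> total=6

Answer: 6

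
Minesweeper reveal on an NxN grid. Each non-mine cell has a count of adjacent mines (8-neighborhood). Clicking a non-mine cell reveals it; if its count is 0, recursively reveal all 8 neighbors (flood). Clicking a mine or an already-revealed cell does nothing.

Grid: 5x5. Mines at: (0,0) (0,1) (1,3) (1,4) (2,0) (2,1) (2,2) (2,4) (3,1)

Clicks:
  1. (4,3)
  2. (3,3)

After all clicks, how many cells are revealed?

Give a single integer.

Click 1 (4,3) count=0: revealed 6 new [(3,2) (3,3) (3,4) (4,2) (4,3) (4,4)] -> total=6
Click 2 (3,3) count=2: revealed 0 new [(none)] -> total=6

Answer: 6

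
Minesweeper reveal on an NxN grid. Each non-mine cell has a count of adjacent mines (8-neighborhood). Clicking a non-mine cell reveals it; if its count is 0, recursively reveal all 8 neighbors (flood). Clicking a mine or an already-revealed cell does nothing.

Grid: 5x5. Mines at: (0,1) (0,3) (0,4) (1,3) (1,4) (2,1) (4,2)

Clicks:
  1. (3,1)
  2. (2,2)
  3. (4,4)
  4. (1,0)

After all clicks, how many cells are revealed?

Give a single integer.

Answer: 9

Derivation:
Click 1 (3,1) count=2: revealed 1 new [(3,1)] -> total=1
Click 2 (2,2) count=2: revealed 1 new [(2,2)] -> total=2
Click 3 (4,4) count=0: revealed 6 new [(2,3) (2,4) (3,3) (3,4) (4,3) (4,4)] -> total=8
Click 4 (1,0) count=2: revealed 1 new [(1,0)] -> total=9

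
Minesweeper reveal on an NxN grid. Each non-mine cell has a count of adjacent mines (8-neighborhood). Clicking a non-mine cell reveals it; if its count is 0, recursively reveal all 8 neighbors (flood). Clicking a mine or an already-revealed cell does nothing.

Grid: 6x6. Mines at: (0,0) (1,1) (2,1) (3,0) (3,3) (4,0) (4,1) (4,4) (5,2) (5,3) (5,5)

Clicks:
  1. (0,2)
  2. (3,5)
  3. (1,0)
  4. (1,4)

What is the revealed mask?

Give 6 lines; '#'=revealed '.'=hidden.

Click 1 (0,2) count=1: revealed 1 new [(0,2)] -> total=1
Click 2 (3,5) count=1: revealed 1 new [(3,5)] -> total=2
Click 3 (1,0) count=3: revealed 1 new [(1,0)] -> total=3
Click 4 (1,4) count=0: revealed 12 new [(0,3) (0,4) (0,5) (1,2) (1,3) (1,4) (1,5) (2,2) (2,3) (2,4) (2,5) (3,4)] -> total=15

Answer: ..####
#.####
..####
....##
......
......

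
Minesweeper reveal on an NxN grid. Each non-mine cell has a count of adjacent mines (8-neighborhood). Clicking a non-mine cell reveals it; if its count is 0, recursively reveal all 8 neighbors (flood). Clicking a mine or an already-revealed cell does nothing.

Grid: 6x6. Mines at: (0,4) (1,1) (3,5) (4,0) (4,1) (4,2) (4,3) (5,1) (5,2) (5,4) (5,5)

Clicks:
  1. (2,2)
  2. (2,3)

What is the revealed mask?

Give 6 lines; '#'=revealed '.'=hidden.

Click 1 (2,2) count=1: revealed 1 new [(2,2)] -> total=1
Click 2 (2,3) count=0: revealed 8 new [(1,2) (1,3) (1,4) (2,3) (2,4) (3,2) (3,3) (3,4)] -> total=9

Answer: ......
..###.
..###.
..###.
......
......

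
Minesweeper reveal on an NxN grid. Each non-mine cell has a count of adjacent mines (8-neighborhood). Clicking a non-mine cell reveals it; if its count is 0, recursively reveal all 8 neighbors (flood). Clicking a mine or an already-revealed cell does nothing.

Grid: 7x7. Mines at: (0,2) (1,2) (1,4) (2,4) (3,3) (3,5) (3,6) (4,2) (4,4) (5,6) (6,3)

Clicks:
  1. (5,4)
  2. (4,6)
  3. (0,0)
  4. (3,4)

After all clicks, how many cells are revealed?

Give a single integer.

Answer: 19

Derivation:
Click 1 (5,4) count=2: revealed 1 new [(5,4)] -> total=1
Click 2 (4,6) count=3: revealed 1 new [(4,6)] -> total=2
Click 3 (0,0) count=0: revealed 16 new [(0,0) (0,1) (1,0) (1,1) (2,0) (2,1) (3,0) (3,1) (4,0) (4,1) (5,0) (5,1) (5,2) (6,0) (6,1) (6,2)] -> total=18
Click 4 (3,4) count=4: revealed 1 new [(3,4)] -> total=19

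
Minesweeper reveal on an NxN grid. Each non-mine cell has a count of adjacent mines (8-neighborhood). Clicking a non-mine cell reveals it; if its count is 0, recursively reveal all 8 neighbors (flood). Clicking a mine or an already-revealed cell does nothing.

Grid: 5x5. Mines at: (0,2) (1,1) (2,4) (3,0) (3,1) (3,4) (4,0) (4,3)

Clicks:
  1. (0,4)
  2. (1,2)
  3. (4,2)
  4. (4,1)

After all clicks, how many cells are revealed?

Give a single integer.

Click 1 (0,4) count=0: revealed 4 new [(0,3) (0,4) (1,3) (1,4)] -> total=4
Click 2 (1,2) count=2: revealed 1 new [(1,2)] -> total=5
Click 3 (4,2) count=2: revealed 1 new [(4,2)] -> total=6
Click 4 (4,1) count=3: revealed 1 new [(4,1)] -> total=7

Answer: 7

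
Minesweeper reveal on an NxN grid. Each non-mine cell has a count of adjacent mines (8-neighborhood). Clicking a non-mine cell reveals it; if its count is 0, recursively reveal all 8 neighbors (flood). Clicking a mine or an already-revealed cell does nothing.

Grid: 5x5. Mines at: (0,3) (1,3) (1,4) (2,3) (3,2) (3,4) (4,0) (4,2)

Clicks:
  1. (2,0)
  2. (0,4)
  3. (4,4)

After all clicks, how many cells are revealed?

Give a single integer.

Click 1 (2,0) count=0: revealed 11 new [(0,0) (0,1) (0,2) (1,0) (1,1) (1,2) (2,0) (2,1) (2,2) (3,0) (3,1)] -> total=11
Click 2 (0,4) count=3: revealed 1 new [(0,4)] -> total=12
Click 3 (4,4) count=1: revealed 1 new [(4,4)] -> total=13

Answer: 13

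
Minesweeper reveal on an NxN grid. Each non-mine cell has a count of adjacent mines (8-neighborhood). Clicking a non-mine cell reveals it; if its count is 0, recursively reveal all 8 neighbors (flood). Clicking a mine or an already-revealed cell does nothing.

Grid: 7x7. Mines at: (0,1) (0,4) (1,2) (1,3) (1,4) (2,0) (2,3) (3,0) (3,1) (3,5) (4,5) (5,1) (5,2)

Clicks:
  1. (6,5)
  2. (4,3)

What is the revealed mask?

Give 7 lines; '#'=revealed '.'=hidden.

Click 1 (6,5) count=0: revealed 8 new [(5,3) (5,4) (5,5) (5,6) (6,3) (6,4) (6,5) (6,6)] -> total=8
Click 2 (4,3) count=1: revealed 1 new [(4,3)] -> total=9

Answer: .......
.......
.......
.......
...#...
...####
...####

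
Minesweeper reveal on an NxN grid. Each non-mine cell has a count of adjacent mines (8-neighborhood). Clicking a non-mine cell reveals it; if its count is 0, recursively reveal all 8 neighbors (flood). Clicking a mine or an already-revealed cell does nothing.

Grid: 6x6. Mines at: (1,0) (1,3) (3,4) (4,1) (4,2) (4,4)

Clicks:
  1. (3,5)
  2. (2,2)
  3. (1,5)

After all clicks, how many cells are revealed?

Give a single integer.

Answer: 8

Derivation:
Click 1 (3,5) count=2: revealed 1 new [(3,5)] -> total=1
Click 2 (2,2) count=1: revealed 1 new [(2,2)] -> total=2
Click 3 (1,5) count=0: revealed 6 new [(0,4) (0,5) (1,4) (1,5) (2,4) (2,5)] -> total=8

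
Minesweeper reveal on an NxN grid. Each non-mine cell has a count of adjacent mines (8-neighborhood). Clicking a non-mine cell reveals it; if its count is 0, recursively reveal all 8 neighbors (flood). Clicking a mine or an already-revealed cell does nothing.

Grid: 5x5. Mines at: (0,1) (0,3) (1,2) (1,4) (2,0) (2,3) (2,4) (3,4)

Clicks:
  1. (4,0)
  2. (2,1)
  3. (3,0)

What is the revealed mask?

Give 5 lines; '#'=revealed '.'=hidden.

Click 1 (4,0) count=0: revealed 8 new [(3,0) (3,1) (3,2) (3,3) (4,0) (4,1) (4,2) (4,3)] -> total=8
Click 2 (2,1) count=2: revealed 1 new [(2,1)] -> total=9
Click 3 (3,0) count=1: revealed 0 new [(none)] -> total=9

Answer: .....
.....
.#...
####.
####.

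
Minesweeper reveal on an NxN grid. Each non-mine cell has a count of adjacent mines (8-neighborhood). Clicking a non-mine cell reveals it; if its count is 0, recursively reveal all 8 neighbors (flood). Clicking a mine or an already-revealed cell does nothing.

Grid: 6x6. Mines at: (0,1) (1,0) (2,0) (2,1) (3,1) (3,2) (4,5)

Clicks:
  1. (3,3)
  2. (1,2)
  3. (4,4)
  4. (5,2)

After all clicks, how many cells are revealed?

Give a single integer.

Click 1 (3,3) count=1: revealed 1 new [(3,3)] -> total=1
Click 2 (1,2) count=2: revealed 1 new [(1,2)] -> total=2
Click 3 (4,4) count=1: revealed 1 new [(4,4)] -> total=3
Click 4 (5,2) count=0: revealed 9 new [(4,0) (4,1) (4,2) (4,3) (5,0) (5,1) (5,2) (5,3) (5,4)] -> total=12

Answer: 12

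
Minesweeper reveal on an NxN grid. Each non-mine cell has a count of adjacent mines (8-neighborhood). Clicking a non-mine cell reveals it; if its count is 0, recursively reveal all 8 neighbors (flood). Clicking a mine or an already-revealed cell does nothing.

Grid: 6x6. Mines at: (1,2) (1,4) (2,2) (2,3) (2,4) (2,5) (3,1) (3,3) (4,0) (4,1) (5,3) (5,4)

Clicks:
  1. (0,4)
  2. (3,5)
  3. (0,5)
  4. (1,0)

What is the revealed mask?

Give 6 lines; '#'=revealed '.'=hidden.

Answer: ##..##
##....
##....
.....#
......
......

Derivation:
Click 1 (0,4) count=1: revealed 1 new [(0,4)] -> total=1
Click 2 (3,5) count=2: revealed 1 new [(3,5)] -> total=2
Click 3 (0,5) count=1: revealed 1 new [(0,5)] -> total=3
Click 4 (1,0) count=0: revealed 6 new [(0,0) (0,1) (1,0) (1,1) (2,0) (2,1)] -> total=9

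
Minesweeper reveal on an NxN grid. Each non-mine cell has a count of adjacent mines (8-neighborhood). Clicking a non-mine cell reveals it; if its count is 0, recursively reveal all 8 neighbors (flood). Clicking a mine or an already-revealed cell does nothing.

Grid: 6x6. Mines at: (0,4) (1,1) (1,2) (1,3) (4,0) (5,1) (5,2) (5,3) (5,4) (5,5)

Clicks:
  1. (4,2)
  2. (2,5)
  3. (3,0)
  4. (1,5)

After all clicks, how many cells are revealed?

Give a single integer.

Answer: 18

Derivation:
Click 1 (4,2) count=3: revealed 1 new [(4,2)] -> total=1
Click 2 (2,5) count=0: revealed 16 new [(1,4) (1,5) (2,1) (2,2) (2,3) (2,4) (2,5) (3,1) (3,2) (3,3) (3,4) (3,5) (4,1) (4,3) (4,4) (4,5)] -> total=17
Click 3 (3,0) count=1: revealed 1 new [(3,0)] -> total=18
Click 4 (1,5) count=1: revealed 0 new [(none)] -> total=18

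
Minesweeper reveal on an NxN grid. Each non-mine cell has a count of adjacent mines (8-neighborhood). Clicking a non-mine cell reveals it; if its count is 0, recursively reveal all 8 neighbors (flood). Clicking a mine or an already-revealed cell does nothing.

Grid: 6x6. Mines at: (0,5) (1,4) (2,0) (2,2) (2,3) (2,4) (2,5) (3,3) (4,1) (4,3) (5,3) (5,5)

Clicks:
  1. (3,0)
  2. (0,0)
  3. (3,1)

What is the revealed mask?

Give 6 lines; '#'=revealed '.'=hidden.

Answer: ####..
####..
......
##....
......
......

Derivation:
Click 1 (3,0) count=2: revealed 1 new [(3,0)] -> total=1
Click 2 (0,0) count=0: revealed 8 new [(0,0) (0,1) (0,2) (0,3) (1,0) (1,1) (1,2) (1,3)] -> total=9
Click 3 (3,1) count=3: revealed 1 new [(3,1)] -> total=10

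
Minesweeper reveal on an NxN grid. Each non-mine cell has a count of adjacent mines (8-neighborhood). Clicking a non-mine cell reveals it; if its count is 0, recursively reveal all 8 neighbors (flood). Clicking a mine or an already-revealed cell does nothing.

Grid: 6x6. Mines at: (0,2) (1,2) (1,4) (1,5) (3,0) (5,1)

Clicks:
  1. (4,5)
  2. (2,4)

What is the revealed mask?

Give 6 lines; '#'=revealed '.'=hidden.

Click 1 (4,5) count=0: revealed 19 new [(2,1) (2,2) (2,3) (2,4) (2,5) (3,1) (3,2) (3,3) (3,4) (3,5) (4,1) (4,2) (4,3) (4,4) (4,5) (5,2) (5,3) (5,4) (5,5)] -> total=19
Click 2 (2,4) count=2: revealed 0 new [(none)] -> total=19

Answer: ......
......
.#####
.#####
.#####
..####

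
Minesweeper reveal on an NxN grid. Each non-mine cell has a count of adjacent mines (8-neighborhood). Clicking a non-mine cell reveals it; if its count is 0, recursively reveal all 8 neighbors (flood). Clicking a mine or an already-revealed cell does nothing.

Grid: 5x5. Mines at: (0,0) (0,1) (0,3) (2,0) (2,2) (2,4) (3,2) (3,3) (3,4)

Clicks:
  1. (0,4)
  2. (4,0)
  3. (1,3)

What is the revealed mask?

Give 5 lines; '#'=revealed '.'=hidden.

Click 1 (0,4) count=1: revealed 1 new [(0,4)] -> total=1
Click 2 (4,0) count=0: revealed 4 new [(3,0) (3,1) (4,0) (4,1)] -> total=5
Click 3 (1,3) count=3: revealed 1 new [(1,3)] -> total=6

Answer: ....#
...#.
.....
##...
##...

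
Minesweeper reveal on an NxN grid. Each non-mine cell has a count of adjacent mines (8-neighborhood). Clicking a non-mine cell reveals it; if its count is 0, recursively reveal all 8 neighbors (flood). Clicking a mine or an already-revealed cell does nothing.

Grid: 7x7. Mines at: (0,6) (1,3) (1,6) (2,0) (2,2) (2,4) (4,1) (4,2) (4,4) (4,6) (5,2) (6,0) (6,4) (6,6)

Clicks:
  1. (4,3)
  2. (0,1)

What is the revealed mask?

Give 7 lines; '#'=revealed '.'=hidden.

Click 1 (4,3) count=3: revealed 1 new [(4,3)] -> total=1
Click 2 (0,1) count=0: revealed 6 new [(0,0) (0,1) (0,2) (1,0) (1,1) (1,2)] -> total=7

Answer: ###....
###....
.......
.......
...#...
.......
.......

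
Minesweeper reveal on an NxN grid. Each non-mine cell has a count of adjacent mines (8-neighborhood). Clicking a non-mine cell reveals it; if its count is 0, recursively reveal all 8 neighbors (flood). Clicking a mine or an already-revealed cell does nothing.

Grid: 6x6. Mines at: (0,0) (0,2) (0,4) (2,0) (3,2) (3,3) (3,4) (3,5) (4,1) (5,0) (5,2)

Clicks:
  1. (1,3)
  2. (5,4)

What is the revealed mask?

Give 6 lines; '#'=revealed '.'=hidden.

Answer: ......
...#..
......
......
...###
...###

Derivation:
Click 1 (1,3) count=2: revealed 1 new [(1,3)] -> total=1
Click 2 (5,4) count=0: revealed 6 new [(4,3) (4,4) (4,5) (5,3) (5,4) (5,5)] -> total=7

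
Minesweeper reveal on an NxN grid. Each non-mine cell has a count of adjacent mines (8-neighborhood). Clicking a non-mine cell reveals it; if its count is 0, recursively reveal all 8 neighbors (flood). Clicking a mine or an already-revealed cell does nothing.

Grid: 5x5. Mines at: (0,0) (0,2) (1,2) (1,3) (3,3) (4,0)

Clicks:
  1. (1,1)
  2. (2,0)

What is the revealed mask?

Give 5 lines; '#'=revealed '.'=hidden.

Click 1 (1,1) count=3: revealed 1 new [(1,1)] -> total=1
Click 2 (2,0) count=0: revealed 5 new [(1,0) (2,0) (2,1) (3,0) (3,1)] -> total=6

Answer: .....
##...
##...
##...
.....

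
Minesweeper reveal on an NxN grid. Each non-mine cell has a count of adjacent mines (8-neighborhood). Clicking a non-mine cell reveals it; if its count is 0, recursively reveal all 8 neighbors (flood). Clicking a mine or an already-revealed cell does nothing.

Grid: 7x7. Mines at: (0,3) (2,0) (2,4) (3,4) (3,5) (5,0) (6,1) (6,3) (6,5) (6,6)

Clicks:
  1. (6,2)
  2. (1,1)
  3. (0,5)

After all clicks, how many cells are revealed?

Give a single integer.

Click 1 (6,2) count=2: revealed 1 new [(6,2)] -> total=1
Click 2 (1,1) count=1: revealed 1 new [(1,1)] -> total=2
Click 3 (0,5) count=0: revealed 8 new [(0,4) (0,5) (0,6) (1,4) (1,5) (1,6) (2,5) (2,6)] -> total=10

Answer: 10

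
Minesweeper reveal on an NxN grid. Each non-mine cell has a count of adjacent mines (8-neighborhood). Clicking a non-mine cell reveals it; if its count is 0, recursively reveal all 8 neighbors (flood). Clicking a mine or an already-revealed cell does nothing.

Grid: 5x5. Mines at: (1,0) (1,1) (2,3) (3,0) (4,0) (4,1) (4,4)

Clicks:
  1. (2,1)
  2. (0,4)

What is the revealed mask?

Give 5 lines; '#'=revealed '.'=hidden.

Answer: ..###
..###
.#...
.....
.....

Derivation:
Click 1 (2,1) count=3: revealed 1 new [(2,1)] -> total=1
Click 2 (0,4) count=0: revealed 6 new [(0,2) (0,3) (0,4) (1,2) (1,3) (1,4)] -> total=7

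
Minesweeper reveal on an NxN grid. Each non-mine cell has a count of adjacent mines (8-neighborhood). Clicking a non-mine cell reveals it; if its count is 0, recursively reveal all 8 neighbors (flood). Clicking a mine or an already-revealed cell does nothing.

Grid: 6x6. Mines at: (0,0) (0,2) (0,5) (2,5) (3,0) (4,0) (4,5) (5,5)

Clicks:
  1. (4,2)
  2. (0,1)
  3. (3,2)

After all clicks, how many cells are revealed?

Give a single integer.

Answer: 21

Derivation:
Click 1 (4,2) count=0: revealed 20 new [(1,1) (1,2) (1,3) (1,4) (2,1) (2,2) (2,3) (2,4) (3,1) (3,2) (3,3) (3,4) (4,1) (4,2) (4,3) (4,4) (5,1) (5,2) (5,3) (5,4)] -> total=20
Click 2 (0,1) count=2: revealed 1 new [(0,1)] -> total=21
Click 3 (3,2) count=0: revealed 0 new [(none)] -> total=21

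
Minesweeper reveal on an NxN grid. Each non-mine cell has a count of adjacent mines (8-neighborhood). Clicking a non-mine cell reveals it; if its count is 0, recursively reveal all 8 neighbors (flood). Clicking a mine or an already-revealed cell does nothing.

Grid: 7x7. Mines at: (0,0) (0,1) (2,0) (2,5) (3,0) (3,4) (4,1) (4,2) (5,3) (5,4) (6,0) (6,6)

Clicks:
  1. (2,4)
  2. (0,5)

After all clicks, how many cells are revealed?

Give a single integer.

Answer: 18

Derivation:
Click 1 (2,4) count=2: revealed 1 new [(2,4)] -> total=1
Click 2 (0,5) count=0: revealed 17 new [(0,2) (0,3) (0,4) (0,5) (0,6) (1,1) (1,2) (1,3) (1,4) (1,5) (1,6) (2,1) (2,2) (2,3) (3,1) (3,2) (3,3)] -> total=18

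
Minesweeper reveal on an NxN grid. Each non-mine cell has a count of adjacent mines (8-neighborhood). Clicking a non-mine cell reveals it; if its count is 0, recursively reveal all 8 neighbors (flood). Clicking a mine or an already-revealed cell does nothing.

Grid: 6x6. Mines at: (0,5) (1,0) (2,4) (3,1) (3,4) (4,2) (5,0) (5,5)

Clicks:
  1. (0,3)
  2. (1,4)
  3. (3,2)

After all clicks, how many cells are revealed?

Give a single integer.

Click 1 (0,3) count=0: revealed 11 new [(0,1) (0,2) (0,3) (0,4) (1,1) (1,2) (1,3) (1,4) (2,1) (2,2) (2,3)] -> total=11
Click 2 (1,4) count=2: revealed 0 new [(none)] -> total=11
Click 3 (3,2) count=2: revealed 1 new [(3,2)] -> total=12

Answer: 12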